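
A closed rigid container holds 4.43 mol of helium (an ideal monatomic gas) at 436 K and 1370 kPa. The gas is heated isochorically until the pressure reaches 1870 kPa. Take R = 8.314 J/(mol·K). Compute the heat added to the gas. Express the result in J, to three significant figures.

Constant volume ⇒ W = 0, so Q = ΔU = nCᵥΔT with Cᵥ = 3R/2 = 12.47 J/(mol·K).
At constant V, T₂/T₁ = P₂/P₁ ⇒ ΔT = T₁(P₂/P₁ − 1) = 436·(1870/1370 − 1) = 159.1 K.
ΔU = (4.43)(12.47)(159.1) = 8791 J.

Q ≈ 8790 J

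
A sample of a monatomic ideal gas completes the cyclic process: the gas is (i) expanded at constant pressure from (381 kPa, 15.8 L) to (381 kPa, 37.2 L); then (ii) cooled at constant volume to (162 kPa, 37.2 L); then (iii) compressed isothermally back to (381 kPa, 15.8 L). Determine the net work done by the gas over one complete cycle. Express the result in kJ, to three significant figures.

Leg (i): W = PΔV = (381)(37.2 − 15.8) = 8153 J.
Leg (ii): W = 0.
Leg (iii): W = PᵢVᵢ ln(V_f/Vᵢ) = (6026) ln(15.8/37.2) = -5160 J.
W_net = 8153 − 5160 = 2993 J.

W_net ≈ 2.99 kJ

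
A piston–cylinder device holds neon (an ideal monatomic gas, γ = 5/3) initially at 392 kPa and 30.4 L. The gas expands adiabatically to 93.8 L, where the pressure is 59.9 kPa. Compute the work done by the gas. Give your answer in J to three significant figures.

Adiabatic: W = (P₁V₁ − P₂V₂)/(γ − 1) with γ = 5/3.
P₁V₁ = 11917 J, P₂V₂ = 5619 J.
W = (11917 − 5619) / 0.6667 = 9447 J.

W ≈ 9450 J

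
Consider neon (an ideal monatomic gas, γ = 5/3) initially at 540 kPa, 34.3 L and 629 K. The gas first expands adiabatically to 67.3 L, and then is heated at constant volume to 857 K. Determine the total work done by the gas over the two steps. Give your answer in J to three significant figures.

Step 1 (adiabatic): W = (P₁V₁ − P₂V₂)/(γ−1) = (18522 − 11818)/0.667 = 10056 J.
Step 2 (isochoric): W = 0 (constant volume).
W_total = 10056 + 0 = 10056 J.

W_total ≈ 10100 J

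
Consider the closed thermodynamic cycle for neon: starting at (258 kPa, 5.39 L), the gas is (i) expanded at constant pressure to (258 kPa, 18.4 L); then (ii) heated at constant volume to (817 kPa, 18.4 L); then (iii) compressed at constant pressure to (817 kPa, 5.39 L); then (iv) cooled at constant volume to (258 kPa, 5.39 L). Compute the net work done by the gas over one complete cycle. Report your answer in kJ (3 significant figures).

Constant-volume legs do no work.
W(i) = (258)(18.4 − 5.39) = 3357 J; W(iii) = (817)(5.39 − 18.4) = -10629 J.
W_net = 3357 − 10629 = -7273 J (the counter-clockwise enclosed area).

W_net ≈ -7.27 kJ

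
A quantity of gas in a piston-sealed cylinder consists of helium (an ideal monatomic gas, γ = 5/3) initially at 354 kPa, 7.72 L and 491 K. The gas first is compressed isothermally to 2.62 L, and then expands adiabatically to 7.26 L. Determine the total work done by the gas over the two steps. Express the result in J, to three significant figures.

Step 1 (isothermal): W = P₁V₁ ln(V₂/V₁) = (2733) ln(2.62/7.72) = -2953 J.
After step 1: P = 1043 kPa, V = 2.62 L, T = 491 K.
Step 2 (adiabatic): W = (P₁V₁ − P₂V₂)/(γ−1) = (2733 − 1385)/0.667 = 2021 J.
W_total = -2953 + 2021 = -931.8 J.

W_total ≈ -932 J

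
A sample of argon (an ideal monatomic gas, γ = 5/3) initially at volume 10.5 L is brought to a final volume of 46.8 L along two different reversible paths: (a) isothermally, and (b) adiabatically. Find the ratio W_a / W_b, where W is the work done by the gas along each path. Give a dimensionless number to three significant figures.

Path (a) isothermal: W = P₁V₁ ln(V₂/V₁) → W_a/(P₁V₁) = 1.495.
Path (b) adiabatic: W = P₁V₁(1 − (V₁/V₂)^(γ−1))/(γ−1) → W_b/(P₁V₁) = 0.9462.
W_a / W_b = 1.495 / 0.9462 = 1.58.

W_a / W_b ≈ 1.58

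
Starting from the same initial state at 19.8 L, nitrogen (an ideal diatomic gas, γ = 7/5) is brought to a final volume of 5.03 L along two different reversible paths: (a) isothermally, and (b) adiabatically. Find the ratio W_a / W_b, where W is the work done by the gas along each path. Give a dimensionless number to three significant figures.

W_a / W_b ≈ 0.751

Path (a) isothermal: W = P₁V₁ ln(V₂/V₁) → W_a/(P₁V₁) = -1.37.
Path (b) adiabatic: W = P₁V₁(1 − (V₁/V₂)^(γ−1))/(γ−1) → W_b/(P₁V₁) = -1.825.
W_a / W_b = -1.37 / -1.825 = 0.7509.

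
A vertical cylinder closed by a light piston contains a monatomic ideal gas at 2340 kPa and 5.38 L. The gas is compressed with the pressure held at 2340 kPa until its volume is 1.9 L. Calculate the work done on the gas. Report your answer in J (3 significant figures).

Isobaric: W = P ΔV.
W = (2340 kPa)(1.9 − 5.38 L) = (2340)(-3.48) = -8143 J.
Work on gas = −W_by = 8143 J.

W ≈ 8140 J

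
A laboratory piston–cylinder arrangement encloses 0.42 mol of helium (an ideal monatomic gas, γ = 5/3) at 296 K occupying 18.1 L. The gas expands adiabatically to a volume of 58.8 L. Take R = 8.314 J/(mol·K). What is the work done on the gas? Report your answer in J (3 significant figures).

Adiabatic: TV^(γ−1) = const with γ = 5/3.
T₂ = T₁ (V₁/V₂)^(γ−1) = 296 × (18.1/58.8)^0.667 = 296 × 0.4559 = 134.9 K.
W_by = nCᵥ(T₁ − T₂) = (0.42)(12.47)(296 − 134.9) = 843.6 J.
Work on gas = −W_by = -843.6 J.

W ≈ -844 J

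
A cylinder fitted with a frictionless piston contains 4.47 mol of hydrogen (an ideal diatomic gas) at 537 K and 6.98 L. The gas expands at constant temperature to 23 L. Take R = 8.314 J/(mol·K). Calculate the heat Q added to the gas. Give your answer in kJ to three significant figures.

Isothermal ⇒ ΔU = 0, so Q = W = nRT ln(V₂/V₁).
Q = (4.47)(8.314)(537) ln(23/6.98) = 19957 × 1.192 = 23797 J.

Q ≈ 23.8 kJ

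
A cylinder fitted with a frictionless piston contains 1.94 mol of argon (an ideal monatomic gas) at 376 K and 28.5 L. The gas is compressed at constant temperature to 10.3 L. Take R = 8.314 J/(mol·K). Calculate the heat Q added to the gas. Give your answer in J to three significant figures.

Q ≈ -6170 J

Isothermal ⇒ ΔU = 0, so Q = W = nRT ln(V₂/V₁).
Q = (1.94)(8.314)(376) ln(10.3/28.5) = 6065 × -1.018 = -6172 J.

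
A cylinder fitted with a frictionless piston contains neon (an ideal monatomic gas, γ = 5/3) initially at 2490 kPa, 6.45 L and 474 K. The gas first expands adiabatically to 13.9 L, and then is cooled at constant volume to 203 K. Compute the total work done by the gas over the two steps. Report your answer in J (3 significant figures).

W_total ≈ 9650 J

Step 1 (adiabatic): W = (P₁V₁ − P₂V₂)/(γ−1) = (16060 − 9626)/0.667 = 9651 J.
Step 2 (isochoric): W = 0 (constant volume).
W_total = 9651 + 0 = 9651 J.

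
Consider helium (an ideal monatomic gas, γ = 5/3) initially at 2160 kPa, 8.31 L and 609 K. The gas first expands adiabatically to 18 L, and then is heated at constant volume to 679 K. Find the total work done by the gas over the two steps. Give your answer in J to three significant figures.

Step 1 (adiabatic): W = (P₁V₁ − P₂V₂)/(γ−1) = (17950 − 10722)/0.667 = 10841 J.
Step 2 (isochoric): W = 0 (constant volume).
W_total = 10841 + 0 = 10841 J.

W_total ≈ 10800 J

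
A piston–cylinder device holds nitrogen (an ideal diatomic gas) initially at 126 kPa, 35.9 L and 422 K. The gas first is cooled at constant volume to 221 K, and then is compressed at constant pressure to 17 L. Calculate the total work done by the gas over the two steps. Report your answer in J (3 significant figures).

Step 1 (isochoric): W = 0 (constant volume).
After step 1: P = 65.99 kPa (V unchanged).
Step 2 (isobaric): W = PΔV = (65.99 kPa)(17 − 35.9 L) = -1247 J.
W_total = 0 − 1247 = -1247 J.

W_total ≈ -1250 J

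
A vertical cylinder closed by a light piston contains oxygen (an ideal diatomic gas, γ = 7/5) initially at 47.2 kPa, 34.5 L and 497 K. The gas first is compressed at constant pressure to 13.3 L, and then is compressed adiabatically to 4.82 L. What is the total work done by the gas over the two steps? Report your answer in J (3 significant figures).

Step 1 (isobaric): W = PΔV = (47.2 kPa)(13.3 − 34.5 L) = -1001 J.
After step 1: P = 47.2 kPa, V = 13.3 L, T = 191.6 K.
Step 2 (adiabatic): W = (P₁V₁ − P₂V₂)/(γ−1) = (627.8 − 942.1)/0.4 = -786 J.
W_total = -1001 − 786 = -1787 J.

W_total ≈ -1790 J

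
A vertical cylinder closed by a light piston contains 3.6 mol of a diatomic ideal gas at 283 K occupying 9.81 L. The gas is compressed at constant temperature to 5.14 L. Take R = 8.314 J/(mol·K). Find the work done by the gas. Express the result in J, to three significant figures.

Isothermal: W = nRT ln(V₂/V₁).
W = (3.6)(8.314)(283) × ln(5.14/9.81)
  = 8470 × -0.6463
W_by_gas = -5475 J.

W ≈ -5470 J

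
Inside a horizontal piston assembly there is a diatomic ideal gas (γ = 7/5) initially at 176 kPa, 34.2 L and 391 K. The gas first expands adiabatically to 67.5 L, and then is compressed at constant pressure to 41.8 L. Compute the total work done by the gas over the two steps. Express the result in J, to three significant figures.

Step 1 (adiabatic): W = (P₁V₁ − P₂V₂)/(γ−1) = (6019 − 4586)/0.4 = 3583 J.
After step 1: P = 67.94 kPa, V = 67.5 L, T = 297.9 K.
Step 2 (isobaric): W = PΔV = (67.94 kPa)(41.8 − 67.5 L) = -1746 J.
W_total = 3583 − 1746 = 1837 J.

W_total ≈ 1840 J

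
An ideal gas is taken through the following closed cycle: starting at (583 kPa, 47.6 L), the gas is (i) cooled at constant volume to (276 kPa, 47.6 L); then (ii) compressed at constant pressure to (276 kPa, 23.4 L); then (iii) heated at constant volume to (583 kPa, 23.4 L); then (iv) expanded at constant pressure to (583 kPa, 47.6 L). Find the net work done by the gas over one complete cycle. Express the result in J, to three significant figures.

Constant-volume legs do no work.
W(ii) = (276)(23.4 − 47.6) = -6679 J; W(iv) = (583)(47.6 − 23.4) = 14109 J.
W_net = -6679 + 14109 = 7429 J (the clockwise enclosed area).

W_net ≈ 7430 J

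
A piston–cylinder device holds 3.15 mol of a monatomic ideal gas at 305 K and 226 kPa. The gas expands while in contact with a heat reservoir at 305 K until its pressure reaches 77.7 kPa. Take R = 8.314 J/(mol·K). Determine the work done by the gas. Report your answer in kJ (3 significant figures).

Isothermal process: W = nRT ln(V₂/V₁) = nRT ln(P₁/P₂).
W = (3.15)(8.314)(305) × ln(226/77.7)
  = 7988 × ln(2.909) = 7988 × 1.068
W_by_gas = 8528 J.

W ≈ 8.53 kJ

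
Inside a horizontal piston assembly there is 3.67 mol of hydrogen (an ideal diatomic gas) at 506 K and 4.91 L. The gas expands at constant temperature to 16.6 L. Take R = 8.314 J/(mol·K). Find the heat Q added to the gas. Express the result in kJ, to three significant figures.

Isothermal ⇒ ΔU = 0, so Q = W = nRT ln(V₂/V₁).
Q = (3.67)(8.314)(506) ln(16.6/4.91) = 15439 × 1.218 = 18807 J.

Q ≈ 18.8 kJ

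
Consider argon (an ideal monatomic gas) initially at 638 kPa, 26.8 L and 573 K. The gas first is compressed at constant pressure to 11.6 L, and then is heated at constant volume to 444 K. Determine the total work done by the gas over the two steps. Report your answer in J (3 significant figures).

W_total ≈ -9700 J

Step 1 (isobaric): W = PΔV = (638 kPa)(11.6 − 26.8 L) = -9698 J.
Step 2 (isochoric): W = 0 (constant volume).
W_total = -9698 + 0 = -9698 J.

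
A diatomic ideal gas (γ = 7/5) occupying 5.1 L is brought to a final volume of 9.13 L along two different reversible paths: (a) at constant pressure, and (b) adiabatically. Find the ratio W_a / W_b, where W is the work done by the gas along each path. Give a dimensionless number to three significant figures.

Path (a) isobaric: W = P₁(V₂ − V₁) → W_a/(P₁V₁) = 0.7902.
Path (b) adiabatic: W = P₁V₁(1 − (V₁/V₂)^(γ−1))/(γ−1) → W_b/(P₁V₁) = 0.5195.
W_a / W_b = 0.7902 / 0.5195 = 1.521.

W_a / W_b ≈ 1.52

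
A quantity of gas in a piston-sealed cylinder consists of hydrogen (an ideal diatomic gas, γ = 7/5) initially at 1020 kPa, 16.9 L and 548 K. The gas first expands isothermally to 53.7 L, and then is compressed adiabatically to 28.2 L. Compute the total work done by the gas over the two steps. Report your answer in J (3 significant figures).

W_total ≈ 7260 J

Step 1 (isothermal): W = P₁V₁ ln(V₂/V₁) = (17238) ln(53.7/16.9) = 19929 J.
After step 1: P = 321 kPa, V = 53.7 L, T = 548 K.
Step 2 (adiabatic): W = (P₁V₁ − P₂V₂)/(γ−1) = (17238 − 22304)/0.4 = -12664 J.
W_total = 19929 − 12664 = 7265 J.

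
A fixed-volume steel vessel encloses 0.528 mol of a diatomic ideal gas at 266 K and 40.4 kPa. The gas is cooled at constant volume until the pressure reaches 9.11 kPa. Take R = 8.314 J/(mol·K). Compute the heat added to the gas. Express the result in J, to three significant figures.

Constant volume ⇒ W = 0, so Q = ΔU = nCᵥΔT with Cᵥ = 5R/2 = 20.79 J/(mol·K).
At constant V, T₂/T₁ = P₂/P₁ ⇒ ΔT = T₁(P₂/P₁ − 1) = 266·(9.11/40.4 − 1) = -206 K.
ΔU = (0.528)(20.79)(-206) = -2261 J.

Q ≈ -2260 J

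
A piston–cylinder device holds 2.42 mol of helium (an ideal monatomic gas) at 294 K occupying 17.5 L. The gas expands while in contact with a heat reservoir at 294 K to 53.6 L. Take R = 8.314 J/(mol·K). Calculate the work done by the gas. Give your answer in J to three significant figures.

Isothermal: W = nRT ln(V₂/V₁).
W = (2.42)(8.314)(294) × ln(53.6/17.5)
  = 5915 × 1.119
W_by_gas = 6621 J.

W ≈ 6620 J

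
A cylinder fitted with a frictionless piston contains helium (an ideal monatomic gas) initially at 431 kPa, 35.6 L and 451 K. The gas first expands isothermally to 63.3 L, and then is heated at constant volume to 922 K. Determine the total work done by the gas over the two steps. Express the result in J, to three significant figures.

W_total ≈ 8830 J

Step 1 (isothermal): W = P₁V₁ ln(V₂/V₁) = (15344) ln(63.3/35.6) = 8831 J.
Step 2 (isochoric): W = 0 (constant volume).
W_total = 8831 + 0 = 8831 J.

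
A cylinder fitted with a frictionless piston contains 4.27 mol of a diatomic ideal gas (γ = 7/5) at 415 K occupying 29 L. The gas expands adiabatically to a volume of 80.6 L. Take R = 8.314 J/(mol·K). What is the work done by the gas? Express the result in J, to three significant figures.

Adiabatic: TV^(γ−1) = const with γ = 7/5.
T₂ = T₁ (V₁/V₂)^(γ−1) = 415 × (29/80.6)^0.4 = 415 × 0.6644 = 275.7 K.
W_by = nCᵥ(T₁ − T₂) = (4.27)(20.79)(415 − 275.7) = 12361 J.

W ≈ 12400 J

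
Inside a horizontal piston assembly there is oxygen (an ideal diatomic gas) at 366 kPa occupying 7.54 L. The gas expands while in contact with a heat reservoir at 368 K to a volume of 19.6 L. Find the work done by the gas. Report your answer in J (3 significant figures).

Isothermal: W = nRT ln(V₂/V₁) = P₁V₁ ln(V₂/V₁).
P₁V₁ = (366 kPa)(7.54 L) = 2760 J.
W = 2760 × ln(19.6/7.54) = 2760 × 0.9553
W_by_gas = 2636 J.

W ≈ 2640 J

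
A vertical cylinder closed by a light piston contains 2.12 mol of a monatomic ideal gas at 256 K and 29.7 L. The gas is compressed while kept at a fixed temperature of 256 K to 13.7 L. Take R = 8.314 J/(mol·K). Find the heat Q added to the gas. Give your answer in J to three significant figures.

Isothermal ⇒ ΔU = 0, so Q = W = nRT ln(V₂/V₁).
Q = (2.12)(8.314)(256) ln(13.7/29.7) = 4512 × -0.7738 = -3491 J.

Q ≈ -3490 J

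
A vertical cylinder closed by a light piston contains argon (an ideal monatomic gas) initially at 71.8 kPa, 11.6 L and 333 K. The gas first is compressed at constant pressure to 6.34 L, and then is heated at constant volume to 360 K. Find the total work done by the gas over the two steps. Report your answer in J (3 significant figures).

Step 1 (isobaric): W = PΔV = (71.8 kPa)(6.34 − 11.6 L) = -377.7 J.
Step 2 (isochoric): W = 0 (constant volume).
W_total = -377.7 + 0 = -377.7 J.

W_total ≈ -378 J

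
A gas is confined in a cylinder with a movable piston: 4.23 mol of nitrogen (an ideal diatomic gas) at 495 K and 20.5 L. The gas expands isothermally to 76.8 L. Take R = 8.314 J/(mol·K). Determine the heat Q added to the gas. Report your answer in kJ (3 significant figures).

Q ≈ 23.0 kJ

Isothermal ⇒ ΔU = 0, so Q = W = nRT ln(V₂/V₁).
Q = (4.23)(8.314)(495) ln(76.8/20.5) = 17408 × 1.321 = 22992 J.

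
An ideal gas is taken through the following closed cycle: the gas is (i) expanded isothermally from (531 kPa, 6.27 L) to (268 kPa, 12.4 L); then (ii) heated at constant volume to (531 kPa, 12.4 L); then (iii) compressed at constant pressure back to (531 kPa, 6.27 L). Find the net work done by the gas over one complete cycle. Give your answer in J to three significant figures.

W_net ≈ -985 J

Leg (i): W = PᵢVᵢ ln(V_f/Vᵢ) = (3329) ln(12.4/6.27) = 2270 J.
Leg (ii): W = 0.
Leg (iii): W = PΔV = (531)(6.27 − 12.4) = -3255 J.
W_net = 2270 − 3255 = -984.7 J.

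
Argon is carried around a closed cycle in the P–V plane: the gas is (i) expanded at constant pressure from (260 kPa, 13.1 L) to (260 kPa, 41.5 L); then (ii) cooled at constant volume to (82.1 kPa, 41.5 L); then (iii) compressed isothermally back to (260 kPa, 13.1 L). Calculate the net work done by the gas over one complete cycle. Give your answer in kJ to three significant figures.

Leg (i): W = PΔV = (260)(41.5 − 13.1) = 7384 J.
Leg (ii): W = 0.
Leg (iii): W = PᵢVᵢ ln(V_f/Vᵢ) = (3407) ln(13.1/41.5) = -3929 J.
W_net = 7384 − 3929 = 3455 J.

W_net ≈ 3.46 kJ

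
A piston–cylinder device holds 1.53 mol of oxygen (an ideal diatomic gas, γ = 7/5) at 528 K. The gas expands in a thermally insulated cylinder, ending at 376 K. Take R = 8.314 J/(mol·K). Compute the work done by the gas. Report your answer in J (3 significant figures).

Adiabatic ⇒ Q = 0, so W_by = −ΔU = nCᵥ(T₁ − T₂).
Cᵥ = 5R/2 = 20.79 J/(mol·K).
W = (1.53)(20.79)(528 − 376) = 4834 J.

W ≈ 4830 J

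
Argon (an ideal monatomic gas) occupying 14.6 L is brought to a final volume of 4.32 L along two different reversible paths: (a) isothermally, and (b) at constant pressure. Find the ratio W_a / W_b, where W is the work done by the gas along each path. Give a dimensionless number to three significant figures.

Path (a) isothermal: W = P₁V₁ ln(V₂/V₁) → W_a/(P₁V₁) = -1.218.
Path (b) isobaric: W = P₁(V₂ − V₁) → W_b/(P₁V₁) = -0.7041.
W_a / W_b = -1.218 / -0.7041 = 1.73.

W_a / W_b ≈ 1.73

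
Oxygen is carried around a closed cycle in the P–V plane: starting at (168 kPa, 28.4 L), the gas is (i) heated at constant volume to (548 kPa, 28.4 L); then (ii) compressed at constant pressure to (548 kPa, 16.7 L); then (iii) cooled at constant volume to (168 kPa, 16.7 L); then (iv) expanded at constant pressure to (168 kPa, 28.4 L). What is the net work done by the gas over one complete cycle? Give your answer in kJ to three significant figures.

Constant-volume legs do no work.
W(ii) = (548)(16.7 − 28.4) = -6412 J; W(iv) = (168)(28.4 − 16.7) = 1966 J.
W_net = -6412 + 1966 = -4446 J (the counter-clockwise enclosed area).

W_net ≈ -4.45 kJ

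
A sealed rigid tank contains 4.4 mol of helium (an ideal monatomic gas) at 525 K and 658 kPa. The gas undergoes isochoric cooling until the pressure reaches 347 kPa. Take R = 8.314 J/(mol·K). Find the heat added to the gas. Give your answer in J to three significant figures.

Constant volume ⇒ W = 0, so Q = ΔU = nCᵥΔT with Cᵥ = 3R/2 = 12.47 J/(mol·K).
At constant V, T₂/T₁ = P₂/P₁ ⇒ ΔT = T₁(P₂/P₁ − 1) = 525·(347/658 − 1) = -248.1 K.
ΔU = (4.4)(12.47)(-248.1) = -13616 J.

Q ≈ -13600 J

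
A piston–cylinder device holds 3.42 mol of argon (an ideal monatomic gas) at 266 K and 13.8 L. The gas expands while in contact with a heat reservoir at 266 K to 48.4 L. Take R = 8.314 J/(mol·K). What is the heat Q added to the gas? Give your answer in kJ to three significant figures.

Isothermal ⇒ ΔU = 0, so Q = W = nRT ln(V₂/V₁).
Q = (3.42)(8.314)(266) ln(48.4/13.8) = 7563 × 1.255 = 9491 J.

Q ≈ 9.49 kJ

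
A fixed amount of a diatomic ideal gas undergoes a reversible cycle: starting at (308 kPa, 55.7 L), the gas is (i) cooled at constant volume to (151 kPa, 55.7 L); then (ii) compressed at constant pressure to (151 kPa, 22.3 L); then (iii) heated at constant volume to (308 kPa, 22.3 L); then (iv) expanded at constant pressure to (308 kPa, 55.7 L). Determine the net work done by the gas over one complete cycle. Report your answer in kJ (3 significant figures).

Constant-volume legs do no work.
W(ii) = (151)(22.3 − 55.7) = -5043 J; W(iv) = (308)(55.7 − 22.3) = 10287 J.
W_net = -5043 + 10287 = 5244 J (the clockwise enclosed area).

W_net ≈ 5.24 kJ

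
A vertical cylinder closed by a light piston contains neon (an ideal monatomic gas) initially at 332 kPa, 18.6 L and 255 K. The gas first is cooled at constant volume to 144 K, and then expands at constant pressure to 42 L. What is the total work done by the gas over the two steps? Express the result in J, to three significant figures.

Step 1 (isochoric): W = 0 (constant volume).
After step 1: P = 187.5 kPa (V unchanged).
Step 2 (isobaric): W = PΔV = (187.5 kPa)(42 − 18.6 L) = 4387 J.
W_total = 0 + 4387 = 4387 J.

W_total ≈ 4390 J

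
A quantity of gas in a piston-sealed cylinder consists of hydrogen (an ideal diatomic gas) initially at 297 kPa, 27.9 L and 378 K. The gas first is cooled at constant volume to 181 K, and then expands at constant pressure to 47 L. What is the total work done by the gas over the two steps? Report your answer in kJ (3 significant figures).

W_total ≈ 2.72 kJ

Step 1 (isochoric): W = 0 (constant volume).
After step 1: P = 142.2 kPa (V unchanged).
Step 2 (isobaric): W = PΔV = (142.2 kPa)(47 − 27.9 L) = 2716 J.
W_total = 0 + 2716 = 2716 J.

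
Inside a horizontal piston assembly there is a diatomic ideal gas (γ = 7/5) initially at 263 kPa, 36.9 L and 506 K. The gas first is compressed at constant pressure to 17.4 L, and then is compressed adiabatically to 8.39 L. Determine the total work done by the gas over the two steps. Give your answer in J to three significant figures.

Step 1 (isobaric): W = PΔV = (263 kPa)(17.4 − 36.9 L) = -5128 J.
After step 1: P = 263 kPa, V = 17.4 L, T = 238.6 K.
Step 2 (adiabatic): W = (P₁V₁ − P₂V₂)/(γ−1) = (4576 − 6127)/0.4 = -3876 J.
W_total = -5128 − 3876 = -9005 J.

W_total ≈ -9000 J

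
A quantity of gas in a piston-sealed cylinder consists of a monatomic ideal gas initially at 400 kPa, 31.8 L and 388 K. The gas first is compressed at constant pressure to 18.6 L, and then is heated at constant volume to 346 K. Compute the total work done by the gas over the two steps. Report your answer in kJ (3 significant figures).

W_total ≈ -5.28 kJ

Step 1 (isobaric): W = PΔV = (400 kPa)(18.6 − 31.8 L) = -5280 J.
Step 2 (isochoric): W = 0 (constant volume).
W_total = -5280 + 0 = -5280 J.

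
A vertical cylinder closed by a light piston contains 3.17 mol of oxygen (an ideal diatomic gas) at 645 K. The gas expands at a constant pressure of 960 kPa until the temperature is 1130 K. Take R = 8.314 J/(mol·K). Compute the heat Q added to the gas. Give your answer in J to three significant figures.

Q ≈ 44700 J

Isobaric: W = nRΔT = (3.17)(8.314)(485) = 12782 J.
ΔU = nCᵥΔT with Cᵥ = 5R/2: ΔU = (3.17)(20.79)(485) = 31956 J.
Q = ΔU + W = 31956 + 12782 = 44738 J.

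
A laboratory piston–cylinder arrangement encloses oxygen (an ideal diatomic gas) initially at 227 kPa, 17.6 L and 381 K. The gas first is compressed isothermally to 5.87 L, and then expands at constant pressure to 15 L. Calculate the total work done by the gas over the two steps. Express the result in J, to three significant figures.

Step 1 (isothermal): W = P₁V₁ ln(V₂/V₁) = (3995) ln(5.87/17.6) = -4387 J.
After step 1: P = 680.6 kPa, V = 5.87 L, T = 381 K.
Step 2 (isobaric): W = PΔV = (680.6 kPa)(15 − 5.87 L) = 6214 J.
W_total = -4387 + 6214 = 1827 J.

W_total ≈ 1830 J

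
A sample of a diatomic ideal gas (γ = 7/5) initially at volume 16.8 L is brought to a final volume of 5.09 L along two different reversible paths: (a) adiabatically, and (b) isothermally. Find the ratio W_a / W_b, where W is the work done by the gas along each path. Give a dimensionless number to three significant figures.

Path (a) adiabatic: W = P₁V₁(1 − (V₁/V₂)^(γ−1))/(γ−1) → W_a/(P₁V₁) = -1.531.
Path (b) isothermal: W = P₁V₁ ln(V₂/V₁) → W_b/(P₁V₁) = -1.194.
W_a / W_b = -1.531 / -1.194 = 1.282.

W_a / W_b ≈ 1.28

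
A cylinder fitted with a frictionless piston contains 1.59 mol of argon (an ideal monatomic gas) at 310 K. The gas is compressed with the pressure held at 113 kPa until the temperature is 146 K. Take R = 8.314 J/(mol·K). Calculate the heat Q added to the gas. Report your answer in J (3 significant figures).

Isobaric: W = nRΔT = (1.59)(8.314)(-164) = -2168 J.
ΔU = nCᵥΔT with Cᵥ = 3R/2: ΔU = (1.59)(12.47)(-164) = -3252 J.
Q = ΔU + W = -3252 − 2168 = -5420 J.

Q ≈ -5420 J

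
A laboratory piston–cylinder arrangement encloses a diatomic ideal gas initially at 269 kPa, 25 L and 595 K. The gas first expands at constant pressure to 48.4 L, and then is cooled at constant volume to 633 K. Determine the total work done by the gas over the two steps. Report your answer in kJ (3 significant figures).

Step 1 (isobaric): W = PΔV = (269 kPa)(48.4 − 25 L) = 6295 J.
Step 2 (isochoric): W = 0 (constant volume).
W_total = 6295 + 0 = 6295 J.

W_total ≈ 6.29 kJ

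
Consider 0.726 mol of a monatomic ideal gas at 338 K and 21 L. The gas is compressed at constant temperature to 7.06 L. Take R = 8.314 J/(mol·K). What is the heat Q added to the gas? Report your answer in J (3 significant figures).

Isothermal ⇒ ΔU = 0, so Q = W = nRT ln(V₂/V₁).
Q = (0.726)(8.314)(338) ln(7.06/21) = 2040 × -1.09 = -2224 J.

Q ≈ -2220 J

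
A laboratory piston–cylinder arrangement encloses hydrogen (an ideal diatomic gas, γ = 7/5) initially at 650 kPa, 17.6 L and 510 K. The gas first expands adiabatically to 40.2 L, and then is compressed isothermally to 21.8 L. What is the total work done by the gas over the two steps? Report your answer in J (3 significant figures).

W_total ≈ 3020 J

Step 1 (adiabatic): W = (P₁V₁ − P₂V₂)/(γ−1) = (11440 − 8221)/0.4 = 8047 J.
After step 1: P = 204.5 kPa, V = 40.2 L, T = 366.5 K.
Step 2 (isothermal): W = P₁V₁ ln(V₂/V₁) = (8221) ln(21.8/40.2) = -5031 J.
W_total = 8047 − 5031 = 3016 J.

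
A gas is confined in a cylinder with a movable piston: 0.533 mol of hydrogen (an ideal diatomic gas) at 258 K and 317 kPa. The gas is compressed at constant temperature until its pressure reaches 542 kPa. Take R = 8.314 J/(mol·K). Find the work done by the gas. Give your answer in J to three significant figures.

W ≈ -613 J

Isothermal process: W = nRT ln(V₂/V₁) = nRT ln(P₁/P₂).
W = (0.533)(8.314)(258) × ln(317/542)
  = 1143 × ln(0.5849) = 1143 × -0.5364
W_by_gas = -613.2 J.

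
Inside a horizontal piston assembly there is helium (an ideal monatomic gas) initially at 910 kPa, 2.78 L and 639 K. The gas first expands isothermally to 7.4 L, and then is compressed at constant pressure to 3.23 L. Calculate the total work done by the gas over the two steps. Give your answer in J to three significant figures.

Step 1 (isothermal): W = P₁V₁ ln(V₂/V₁) = (2530) ln(7.4/2.78) = 2477 J.
After step 1: P = 341.9 kPa, V = 7.4 L, T = 639 K.
Step 2 (isobaric): W = PΔV = (341.9 kPa)(3.23 − 7.4 L) = -1426 J.
W_total = 2477 − 1426 = 1051 J.

W_total ≈ 1050 J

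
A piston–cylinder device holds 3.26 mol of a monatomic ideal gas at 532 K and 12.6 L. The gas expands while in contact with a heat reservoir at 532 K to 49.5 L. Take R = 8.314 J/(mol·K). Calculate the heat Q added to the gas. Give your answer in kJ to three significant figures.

Q ≈ 19.7 kJ

Isothermal ⇒ ΔU = 0, so Q = W = nRT ln(V₂/V₁).
Q = (3.26)(8.314)(532) ln(49.5/12.6) = 14419 × 1.368 = 19729 J.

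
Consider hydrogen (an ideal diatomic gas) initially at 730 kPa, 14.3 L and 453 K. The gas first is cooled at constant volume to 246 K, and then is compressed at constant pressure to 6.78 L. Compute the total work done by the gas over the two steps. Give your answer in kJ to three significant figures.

Step 1 (isochoric): W = 0 (constant volume).
After step 1: P = 396.4 kPa (V unchanged).
Step 2 (isobaric): W = PΔV = (396.4 kPa)(6.78 − 14.3 L) = -2981 J.
W_total = 0 − 2981 = -2981 J.

W_total ≈ -2.98 kJ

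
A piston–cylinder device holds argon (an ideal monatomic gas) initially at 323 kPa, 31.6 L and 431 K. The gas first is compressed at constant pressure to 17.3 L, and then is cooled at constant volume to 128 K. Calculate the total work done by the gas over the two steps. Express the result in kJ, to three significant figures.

Step 1 (isobaric): W = PΔV = (323 kPa)(17.3 − 31.6 L) = -4619 J.
Step 2 (isochoric): W = 0 (constant volume).
W_total = -4619 + 0 = -4619 J.

W_total ≈ -4.62 kJ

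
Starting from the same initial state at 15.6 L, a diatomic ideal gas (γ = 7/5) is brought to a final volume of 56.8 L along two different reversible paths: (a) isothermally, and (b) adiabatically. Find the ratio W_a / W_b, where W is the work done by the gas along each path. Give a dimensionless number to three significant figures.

W_a / W_b ≈ 1.28

Path (a) isothermal: W = P₁V₁ ln(V₂/V₁) → W_a/(P₁V₁) = 1.292.
Path (b) adiabatic: W = P₁V₁(1 − (V₁/V₂)^(γ−1))/(γ−1) → W_b/(P₁V₁) = 1.009.
W_a / W_b = 1.292 / 1.009 = 1.281.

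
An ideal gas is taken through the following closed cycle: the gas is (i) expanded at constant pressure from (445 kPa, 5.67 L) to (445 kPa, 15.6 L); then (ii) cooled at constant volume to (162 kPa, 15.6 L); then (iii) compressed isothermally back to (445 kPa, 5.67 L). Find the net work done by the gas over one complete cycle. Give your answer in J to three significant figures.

Leg (i): W = PΔV = (445)(15.6 − 5.67) = 4419 J.
Leg (ii): W = 0.
Leg (iii): W = PᵢVᵢ ln(V_f/Vᵢ) = (2527) ln(5.67/15.6) = -2558 J.
W_net = 4419 − 2558 = 1861 J.

W_net ≈ 1860 J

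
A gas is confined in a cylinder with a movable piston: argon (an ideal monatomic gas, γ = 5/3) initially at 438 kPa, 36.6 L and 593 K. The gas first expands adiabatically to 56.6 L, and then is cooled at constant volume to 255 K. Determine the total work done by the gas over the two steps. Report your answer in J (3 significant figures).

Step 1 (adiabatic): W = (P₁V₁ − P₂V₂)/(γ−1) = (16031 − 11988)/0.667 = 6065 J.
Step 2 (isochoric): W = 0 (constant volume).
W_total = 6065 + 0 = 6065 J.

W_total ≈ 6060 J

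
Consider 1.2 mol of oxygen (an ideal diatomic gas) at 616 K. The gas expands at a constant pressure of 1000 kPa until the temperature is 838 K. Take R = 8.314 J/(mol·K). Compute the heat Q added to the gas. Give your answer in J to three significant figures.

Isobaric: W = nRΔT = (1.2)(8.314)(222) = 2215 J.
ΔU = nCᵥΔT with Cᵥ = 5R/2: ΔU = (1.2)(20.79)(222) = 5537 J.
Q = ΔU + W = 5537 + 2215 = 7752 J.

Q ≈ 7750 J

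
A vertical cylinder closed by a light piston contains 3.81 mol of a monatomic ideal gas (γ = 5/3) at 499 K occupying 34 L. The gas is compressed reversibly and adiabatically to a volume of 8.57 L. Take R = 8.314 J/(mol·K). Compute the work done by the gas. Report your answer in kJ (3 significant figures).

Adiabatic: TV^(γ−1) = const with γ = 5/3.
T₂ = T₁ (V₁/V₂)^(γ−1) = 499 × (34/8.57)^0.667 = 499 × 2.506 = 1251 K.
W_by = nCᵥ(T₁ − T₂) = (3.81)(12.47)(499 − 1251) = -35709 J.

W ≈ -35.7 kJ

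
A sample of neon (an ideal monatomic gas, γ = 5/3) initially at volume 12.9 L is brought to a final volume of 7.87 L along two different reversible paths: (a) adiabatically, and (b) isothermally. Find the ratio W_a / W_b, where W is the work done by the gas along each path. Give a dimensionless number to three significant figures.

Path (a) adiabatic: W = P₁V₁(1 − (V₁/V₂)^(γ−1))/(γ−1) → W_a/(P₁V₁) = -0.5853.
Path (b) isothermal: W = P₁V₁ ln(V₂/V₁) → W_b/(P₁V₁) = -0.4942.
W_a / W_b = -0.5853 / -0.4942 = 1.184.

W_a / W_b ≈ 1.18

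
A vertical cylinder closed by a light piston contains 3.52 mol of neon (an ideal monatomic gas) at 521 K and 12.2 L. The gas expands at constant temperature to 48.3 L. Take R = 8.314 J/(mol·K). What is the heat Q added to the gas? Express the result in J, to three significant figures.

Q ≈ 21000 J

Isothermal ⇒ ΔU = 0, so Q = W = nRT ln(V₂/V₁).
Q = (3.52)(8.314)(521) ln(48.3/12.2) = 15247 × 1.376 = 20980 J.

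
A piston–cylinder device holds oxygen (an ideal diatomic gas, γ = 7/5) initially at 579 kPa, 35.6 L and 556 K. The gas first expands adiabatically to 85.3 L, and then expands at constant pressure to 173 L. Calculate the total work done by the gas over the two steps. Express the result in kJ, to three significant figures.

W_total ≈ 30.1 kJ

Step 1 (adiabatic): W = (P₁V₁ − P₂V₂)/(γ−1) = (20612 − 14532)/0.4 = 15201 J.
After step 1: P = 170.4 kPa, V = 85.3 L, T = 392 K.
Step 2 (isobaric): W = PΔV = (170.4 kPa)(173 − 85.3 L) = 14941 J.
W_total = 15201 + 14941 = 30142 J.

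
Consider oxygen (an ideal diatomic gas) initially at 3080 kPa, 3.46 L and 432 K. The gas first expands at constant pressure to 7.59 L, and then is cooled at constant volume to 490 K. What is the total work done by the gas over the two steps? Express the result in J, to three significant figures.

W_total ≈ 12700 J

Step 1 (isobaric): W = PΔV = (3080 kPa)(7.59 − 3.46 L) = 12720 J.
Step 2 (isochoric): W = 0 (constant volume).
W_total = 12720 + 0 = 12720 J.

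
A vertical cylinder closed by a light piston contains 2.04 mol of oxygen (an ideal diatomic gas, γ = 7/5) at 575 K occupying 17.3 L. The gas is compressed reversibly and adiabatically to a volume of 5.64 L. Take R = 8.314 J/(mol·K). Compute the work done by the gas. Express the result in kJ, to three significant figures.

W ≈ -13.8 kJ

Adiabatic: TV^(γ−1) = const with γ = 7/5.
T₂ = T₁ (V₁/V₂)^(γ−1) = 575 × (17.3/5.64)^0.4 = 575 × 1.566 = 900.3 K.
W_by = nCᵥ(T₁ − T₂) = (2.04)(20.79)(575 − 900.3) = -13792 J.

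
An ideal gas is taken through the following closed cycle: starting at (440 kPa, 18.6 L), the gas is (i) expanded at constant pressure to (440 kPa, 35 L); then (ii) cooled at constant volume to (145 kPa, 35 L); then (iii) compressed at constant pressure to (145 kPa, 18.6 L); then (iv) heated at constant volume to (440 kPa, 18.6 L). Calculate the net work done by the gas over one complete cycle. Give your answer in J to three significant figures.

Constant-volume legs do no work.
W(i) = (440)(35 − 18.6) = 7216 J; W(iii) = (145)(18.6 − 35) = -2378 J.
W_net = 7216 − 2378 = 4838 J (the clockwise enclosed area).

W_net ≈ 4840 J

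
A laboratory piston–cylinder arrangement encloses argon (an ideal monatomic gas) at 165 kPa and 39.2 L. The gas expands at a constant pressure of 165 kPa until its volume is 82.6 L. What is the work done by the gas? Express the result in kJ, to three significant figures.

W ≈ 7.16 kJ

Isobaric: W = P ΔV.
W = (165 kPa)(82.6 − 39.2 L) = (165)(43.4) = 7161 J.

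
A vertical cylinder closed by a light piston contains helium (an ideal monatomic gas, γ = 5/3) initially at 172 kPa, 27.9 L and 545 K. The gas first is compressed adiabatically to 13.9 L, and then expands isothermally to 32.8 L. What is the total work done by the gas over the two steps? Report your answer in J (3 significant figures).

Step 1 (adiabatic): W = (P₁V₁ − P₂V₂)/(γ−1) = (4799 − 7636)/0.667 = -4256 J.
After step 1: P = 549.3 kPa, V = 13.9 L, T = 867.2 K.
Step 2 (isothermal): W = P₁V₁ ln(V₂/V₁) = (7636) ln(32.8/13.9) = 6556 J.
W_total = -4256 + 6556 = 2300 J.

W_total ≈ 2300 J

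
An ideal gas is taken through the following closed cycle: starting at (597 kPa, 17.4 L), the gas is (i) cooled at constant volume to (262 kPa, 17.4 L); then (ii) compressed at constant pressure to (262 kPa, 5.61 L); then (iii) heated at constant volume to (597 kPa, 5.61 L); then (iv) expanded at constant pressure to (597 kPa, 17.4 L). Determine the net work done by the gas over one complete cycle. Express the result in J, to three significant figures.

W_net ≈ 3950 J

Constant-volume legs do no work.
W(ii) = (262)(5.61 − 17.4) = -3089 J; W(iv) = (597)(17.4 − 5.61) = 7039 J.
W_net = -3089 + 7039 = 3950 J (the clockwise enclosed area).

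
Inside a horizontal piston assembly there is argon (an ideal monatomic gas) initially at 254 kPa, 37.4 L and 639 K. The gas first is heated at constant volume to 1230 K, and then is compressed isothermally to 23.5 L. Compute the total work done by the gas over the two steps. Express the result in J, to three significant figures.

W_total ≈ -8500 J

Step 1 (isochoric): W = 0 (constant volume).
After step 1: P = 488.9 kPa (V unchanged).
Step 2 (isothermal): W = P₁V₁ ln(V₂/V₁) = (18286) ln(23.5/37.4) = -8497 J.
W_total = 0 − 8497 = -8497 J.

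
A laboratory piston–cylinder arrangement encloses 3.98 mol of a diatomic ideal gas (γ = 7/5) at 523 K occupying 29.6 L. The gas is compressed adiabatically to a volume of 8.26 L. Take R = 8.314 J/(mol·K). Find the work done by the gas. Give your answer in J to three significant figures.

Adiabatic: TV^(γ−1) = const with γ = 7/5.
T₂ = T₁ (V₁/V₂)^(γ−1) = 523 × (29.6/8.26)^0.4 = 523 × 1.666 = 871.4 K.
W_by = nCᵥ(T₁ − T₂) = (3.98)(20.79)(523 − 871.4) = -28823 J.

W ≈ -28800 J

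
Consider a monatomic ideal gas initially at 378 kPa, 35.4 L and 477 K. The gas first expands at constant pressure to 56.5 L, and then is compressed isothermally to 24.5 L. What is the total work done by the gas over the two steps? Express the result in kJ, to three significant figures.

Step 1 (isobaric): W = PΔV = (378 kPa)(56.5 − 35.4 L) = 7976 J.
After step 1: P = 378 kPa, V = 56.5 L, T = 761.3 K.
Step 2 (isothermal): W = P₁V₁ ln(V₂/V₁) = (21357) ln(24.5/56.5) = -17845 J.
W_total = 7976 − 17845 = -9869 J.

W_total ≈ -9.87 kJ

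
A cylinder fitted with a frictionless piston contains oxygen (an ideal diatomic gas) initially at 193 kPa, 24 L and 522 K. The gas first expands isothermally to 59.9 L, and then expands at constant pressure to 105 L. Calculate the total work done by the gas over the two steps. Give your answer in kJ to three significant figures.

W_total ≈ 7.72 kJ

Step 1 (isothermal): W = P₁V₁ ln(V₂/V₁) = (4632) ln(59.9/24) = 4237 J.
After step 1: P = 77.33 kPa, V = 59.9 L, T = 522 K.
Step 2 (isobaric): W = PΔV = (77.33 kPa)(105 − 59.9 L) = 3488 J.
W_total = 4237 + 3488 = 7724 J.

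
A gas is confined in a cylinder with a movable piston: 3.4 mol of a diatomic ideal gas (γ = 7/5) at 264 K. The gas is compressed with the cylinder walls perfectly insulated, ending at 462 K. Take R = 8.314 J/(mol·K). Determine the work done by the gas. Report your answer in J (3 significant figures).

Adiabatic ⇒ Q = 0, so W_by = −ΔU = nCᵥ(T₁ − T₂).
Cᵥ = 5R/2 = 20.79 J/(mol·K).
W = (3.4)(20.79)(264 − 462) = -13992 J.

W ≈ -14000 J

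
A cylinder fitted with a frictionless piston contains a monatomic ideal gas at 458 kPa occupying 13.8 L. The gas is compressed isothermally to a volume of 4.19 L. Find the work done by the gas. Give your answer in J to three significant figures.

Isothermal: W = nRT ln(V₂/V₁) = P₁V₁ ln(V₂/V₁).
P₁V₁ = (458 kPa)(13.8 L) = 6320 J.
W = 6320 × ln(4.19/13.8) = 6320 × -1.192
W_by_gas = -7534 J.

W ≈ -7530 J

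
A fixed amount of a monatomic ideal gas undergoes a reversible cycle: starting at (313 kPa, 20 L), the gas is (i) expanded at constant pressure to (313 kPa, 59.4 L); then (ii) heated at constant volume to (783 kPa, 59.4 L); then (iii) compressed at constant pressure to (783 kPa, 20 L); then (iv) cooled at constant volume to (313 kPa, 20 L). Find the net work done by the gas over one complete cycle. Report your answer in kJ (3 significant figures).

Constant-volume legs do no work.
W(i) = (313)(59.4 − 20) = 12332 J; W(iii) = (783)(20 − 59.4) = -30850 J.
W_net = 12332 − 30850 = -18518 J (the counter-clockwise enclosed area).

W_net ≈ -18.5 kJ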